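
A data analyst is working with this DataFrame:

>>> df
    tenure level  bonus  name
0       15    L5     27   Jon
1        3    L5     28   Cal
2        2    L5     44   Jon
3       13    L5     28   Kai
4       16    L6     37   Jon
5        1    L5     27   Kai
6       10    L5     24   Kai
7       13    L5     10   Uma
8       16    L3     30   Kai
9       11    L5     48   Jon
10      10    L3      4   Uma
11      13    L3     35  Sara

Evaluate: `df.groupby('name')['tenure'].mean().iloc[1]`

11.0

group by name, mean of tenure:
name
Cal      3.0
Jon     11.0
Kai     10.0
Sara    13.0
Uma     11.5
Name: tenure, dtype: float64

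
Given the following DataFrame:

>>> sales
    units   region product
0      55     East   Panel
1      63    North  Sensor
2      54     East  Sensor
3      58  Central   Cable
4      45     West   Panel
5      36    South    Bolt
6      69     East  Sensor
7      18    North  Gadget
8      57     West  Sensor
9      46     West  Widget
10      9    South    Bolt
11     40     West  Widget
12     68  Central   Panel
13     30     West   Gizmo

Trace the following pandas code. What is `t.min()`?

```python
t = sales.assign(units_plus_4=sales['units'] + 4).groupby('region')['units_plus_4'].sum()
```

add column units_plus_4 = sales['units'] + 4:
    units   region product  units_plus_4
0      55     East   Panel            59
1      63    North  Sensor            67
2      54     East  Sensor            58
3      58  Central   Cable            62
4      45     West   Panel            49
5      36    South    Bolt            40
6      69     East  Sensor            73
7      18    North  Gadget            22
8      57     West  Sensor            61
9      46     West  Widget            50
10      9    South    Bolt            13
11     40     West  Widget            44
12     68  Central   Panel            72
13     30     West   Gizmo            34
group by region, sum of units_plus_4:
region
Central    134
East       190
North       89
South       53
West       238
Name: units_plus_4, dtype: int64
Reading off the min of the resulting series, we get 53.

53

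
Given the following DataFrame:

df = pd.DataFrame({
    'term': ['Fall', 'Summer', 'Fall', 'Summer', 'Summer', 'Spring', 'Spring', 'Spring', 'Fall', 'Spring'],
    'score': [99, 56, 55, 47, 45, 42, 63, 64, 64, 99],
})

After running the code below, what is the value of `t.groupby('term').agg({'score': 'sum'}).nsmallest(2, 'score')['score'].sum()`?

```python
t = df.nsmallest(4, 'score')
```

97

take 4 rows with smallest score:
     term  score
5  Spring     42
4  Summer     45
3  Summer     47
2    Fall     55
group by term, sum of score:
        score
term         
Fall       55
Spring     42
Summer     92
take 2 rows with smallest score:
        score
term         
Spring     42
Fall       55
Taking the sum of column 'score' gives 97.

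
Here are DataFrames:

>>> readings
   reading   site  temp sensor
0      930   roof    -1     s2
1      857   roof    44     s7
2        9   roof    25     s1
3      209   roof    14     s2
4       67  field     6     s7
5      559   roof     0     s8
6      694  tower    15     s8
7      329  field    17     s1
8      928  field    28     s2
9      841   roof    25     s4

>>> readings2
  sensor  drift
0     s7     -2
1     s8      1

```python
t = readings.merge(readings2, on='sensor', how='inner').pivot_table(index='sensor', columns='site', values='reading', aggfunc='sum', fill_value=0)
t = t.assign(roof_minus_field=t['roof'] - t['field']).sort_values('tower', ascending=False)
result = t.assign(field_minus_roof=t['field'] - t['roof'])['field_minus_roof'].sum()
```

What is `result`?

-1349

merge on 'sensor' (how='inner') → 4 rows:
   reading   site  temp sensor  drift
0      857   roof    44     s7     -2
1       67  field     6     s7     -2
2      559   roof     0     s8      1
3      694  tower    15     s8      1
pivot: rows=sensor, cols=site, sum(reading):
site    field  roof  tower
sensor                    
s7         67   857      0
s8          0   559    694
add column roof_minus_field = t['roof'] - t['field']:
site    field  roof  tower  roof_minus_field
sensor                                      
s7         67   857      0               790
s8          0   559    694               559
sort by tower descending:
site    field  roof  tower  roof_minus_field
sensor                                      
s8          0   559    694               559
s7         67   857      0               790
add column field_minus_roof = t['field'] - t['roof']:
site    field  roof  tower  roof_minus_field  field_minus_roof
sensor                                                        
s8          0   559    694               559              -559
s7         67   857      0               790              -790
Hence -1349.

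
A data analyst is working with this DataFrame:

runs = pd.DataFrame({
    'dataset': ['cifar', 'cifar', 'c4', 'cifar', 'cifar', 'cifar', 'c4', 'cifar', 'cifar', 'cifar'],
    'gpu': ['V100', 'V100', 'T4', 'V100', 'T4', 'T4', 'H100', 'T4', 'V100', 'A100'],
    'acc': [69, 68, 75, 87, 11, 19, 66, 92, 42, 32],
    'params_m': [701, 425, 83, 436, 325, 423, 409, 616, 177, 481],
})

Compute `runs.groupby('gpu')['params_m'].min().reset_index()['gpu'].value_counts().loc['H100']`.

group by gpu, min of params_m:
gpu
A100    481
H100    409
T4       83
V100    177
Name: params_m, dtype: int64
reset_index():
    gpu  params_m
0  A100       481
1  H100       409
2    T4        83
3  V100       177
value_counts of gpu:
gpu
A100    1
H100    1
T4      1
V100    1
Name: count, dtype: int64
Then the value at index 'H100': 1

1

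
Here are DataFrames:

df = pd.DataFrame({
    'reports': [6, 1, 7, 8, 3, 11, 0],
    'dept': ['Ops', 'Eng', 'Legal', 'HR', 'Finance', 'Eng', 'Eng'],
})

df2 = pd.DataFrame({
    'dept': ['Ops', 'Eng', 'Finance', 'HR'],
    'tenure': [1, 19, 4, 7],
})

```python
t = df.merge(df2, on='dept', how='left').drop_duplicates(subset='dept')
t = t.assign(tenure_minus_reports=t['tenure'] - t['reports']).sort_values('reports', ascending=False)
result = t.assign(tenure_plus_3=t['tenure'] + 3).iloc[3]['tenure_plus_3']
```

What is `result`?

merge on 'dept' (how='left') → 7 rows:
   reports     dept  tenure
0        6      Ops     1.0
1        1      Eng    19.0
2        7    Legal     NaN
3        8       HR     7.0
4        3  Finance     4.0
5       11      Eng    19.0
6        0      Eng    19.0
drop duplicate dept (keep=first):
   reports     dept  tenure
0        6      Ops     1.0
1        1      Eng    19.0
2        7    Legal     NaN
3        8       HR     7.0
4        3  Finance     4.0
add column tenure_minus_reports = t['tenure'] - t['reports']:
   reports     dept  tenure  tenure_minus_reports
0        6      Ops     1.0                  -5.0
1        1      Eng    19.0                  18.0
2        7    Legal     NaN                   NaN
3        8       HR     7.0                  -1.0
4        3  Finance     4.0                   1.0
sort by reports descending:
   reports     dept  tenure  tenure_minus_reports
3        8       HR     7.0                  -1.0
2        7    Legal     NaN                   NaN
0        6      Ops     1.0                  -5.0
4        3  Finance     4.0                   1.0
1        1      Eng    19.0                  18.0
add column tenure_plus_3 = t['tenure'] + 3:
   reports     dept  tenure  tenure_minus_reports  tenure_plus_3
3        8       HR     7.0                  -1.0           10.0
2        7    Legal     NaN                   NaN            NaN
0        6      Ops     1.0                  -5.0            4.0
4        3  Finance     4.0                   1.0            7.0
1        1      Eng    19.0                  18.0           22.0
Finally, value at position 3, column 'tenure_plus_3' = 7.0.

7.0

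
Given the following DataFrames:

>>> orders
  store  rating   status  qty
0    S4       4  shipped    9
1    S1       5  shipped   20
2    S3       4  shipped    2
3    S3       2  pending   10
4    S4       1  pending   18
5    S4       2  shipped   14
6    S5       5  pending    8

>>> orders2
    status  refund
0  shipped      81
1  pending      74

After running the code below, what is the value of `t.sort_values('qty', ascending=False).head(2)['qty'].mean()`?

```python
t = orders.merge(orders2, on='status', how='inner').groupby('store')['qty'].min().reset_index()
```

14.5

merge on 'status' (how='inner') → 7 rows:
  store  rating   status  qty  refund
0    S4       4  shipped    9      81
1    S1       5  shipped   20      81
2    S3       4  shipped    2      81
3    S3       2  pending   10      74
4    S4       1  pending   18      74
5    S4       2  shipped   14      81
6    S5       5  pending    8      74
group by store, min of qty:
store
S1    20
S3     2
S4     9
S5     8
Name: qty, dtype: int64
reset_index():
  store  qty
0    S1   20
1    S3    2
2    S4    9
3    S5    8
sort by qty descending:
  store  qty
0    S1   20
2    S4    9
3    S5    8
1    S3    2
take first 2 rows:
  store  qty
0    S1   20
2    S4    9
Finally, mean of column 'qty' = 14.5.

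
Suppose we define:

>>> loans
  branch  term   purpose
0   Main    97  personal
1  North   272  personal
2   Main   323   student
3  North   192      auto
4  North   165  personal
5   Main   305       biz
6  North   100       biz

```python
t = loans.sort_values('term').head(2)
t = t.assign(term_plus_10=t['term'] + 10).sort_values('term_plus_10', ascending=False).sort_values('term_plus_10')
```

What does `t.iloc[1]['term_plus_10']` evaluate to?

110

sort by term:
  branch  term   purpose
0   Main    97  personal
6  North   100       biz
4  North   165  personal
3  North   192      auto
1  North   272  personal
5   Main   305       biz
2   Main   323   student
take first 2 rows:
  branch  term   purpose
0   Main    97  personal
6  North   100       biz
add column term_plus_10 = t['term'] + 10:
  branch  term   purpose  term_plus_10
0   Main    97  personal           107
6  North   100       biz           110
sort by term_plus_10 descending:
  branch  term   purpose  term_plus_10
6  North   100       biz           110
0   Main    97  personal           107
sort by term_plus_10:
  branch  term   purpose  term_plus_10
0   Main    97  personal           107
6  North   100       biz           110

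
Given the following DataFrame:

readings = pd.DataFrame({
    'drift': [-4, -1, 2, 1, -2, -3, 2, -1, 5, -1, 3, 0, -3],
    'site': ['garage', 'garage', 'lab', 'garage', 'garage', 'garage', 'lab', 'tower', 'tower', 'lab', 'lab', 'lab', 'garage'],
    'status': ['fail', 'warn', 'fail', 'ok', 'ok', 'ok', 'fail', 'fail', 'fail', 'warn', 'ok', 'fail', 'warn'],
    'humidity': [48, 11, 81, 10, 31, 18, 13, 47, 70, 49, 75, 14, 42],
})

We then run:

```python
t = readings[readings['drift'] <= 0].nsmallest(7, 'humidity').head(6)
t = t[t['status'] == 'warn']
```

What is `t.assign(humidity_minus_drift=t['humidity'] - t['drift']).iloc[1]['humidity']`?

filter rows where drift <= 0:
    drift    site status  humidity
0      -4  garage   fail        48
1      -1  garage   warn        11
4      -2  garage     ok        31
5      -3  garage     ok        18
7      -1   tower   fail        47
9      -1     lab   warn        49
11      0     lab   fail        14
12     -3  garage   warn        42
take 7 rows with smallest humidity:
    drift    site status  humidity
1      -1  garage   warn        11
11      0     lab   fail        14
5      -3  garage     ok        18
4      -2  garage     ok        31
12     -3  garage   warn        42
7      -1   tower   fail        47
0      -4  garage   fail        48
take first 6 rows:
    drift    site status  humidity
1      -1  garage   warn        11
11      0     lab   fail        14
5      -3  garage     ok        18
4      -2  garage     ok        31
12     -3  garage   warn        42
7      -1   tower   fail        47
filter rows where status == 'warn':
    drift    site status  humidity
1      -1  garage   warn        11
12     -3  garage   warn        42
add column humidity_minus_drift = t['humidity'] - t['drift']:
    drift    site status  humidity  humidity_minus_drift
1      -1  garage   warn        11                    12
12     -3  garage   warn        42                    45
Reading off the value at position 1, column 'humidity', we get 42.

42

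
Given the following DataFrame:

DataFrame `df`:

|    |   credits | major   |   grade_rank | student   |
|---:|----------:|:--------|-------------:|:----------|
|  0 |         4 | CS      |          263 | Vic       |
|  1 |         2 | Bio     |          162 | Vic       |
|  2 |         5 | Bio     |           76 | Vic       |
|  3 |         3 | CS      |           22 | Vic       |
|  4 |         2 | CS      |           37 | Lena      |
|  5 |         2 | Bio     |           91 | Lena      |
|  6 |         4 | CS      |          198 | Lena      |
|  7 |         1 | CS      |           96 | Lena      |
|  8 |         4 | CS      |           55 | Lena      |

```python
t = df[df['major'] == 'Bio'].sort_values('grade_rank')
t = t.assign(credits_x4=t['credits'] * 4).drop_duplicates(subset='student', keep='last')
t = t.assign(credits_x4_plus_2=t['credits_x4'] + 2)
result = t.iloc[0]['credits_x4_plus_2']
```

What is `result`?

10

filter rows where major == 'Bio':
   credits major  grade_rank student
1        2   Bio         162     Vic
2        5   Bio          76     Vic
5        2   Bio          91    Lena
sort by grade_rank:
   credits major  grade_rank student
2        5   Bio          76     Vic
5        2   Bio          91    Lena
1        2   Bio         162     Vic
add column credits_x4 = t['credits'] * 4:
   credits major  grade_rank student  credits_x4
2        5   Bio          76     Vic          20
5        2   Bio          91    Lena           8
1        2   Bio         162     Vic           8
drop duplicate student (keep=last):
   credits major  grade_rank student  credits_x4
5        2   Bio          91    Lena           8
1        2   Bio         162     Vic           8
add column credits_x4_plus_2 = t['credits_x4'] + 2:
   credits major  grade_rank student  credits_x4  credits_x4_plus_2
5        2   Bio          91    Lena           8                 10
1        2   Bio         162     Vic           8                 10
Taking the value at position 0, column 'credits_x4_plus_2' gives 10.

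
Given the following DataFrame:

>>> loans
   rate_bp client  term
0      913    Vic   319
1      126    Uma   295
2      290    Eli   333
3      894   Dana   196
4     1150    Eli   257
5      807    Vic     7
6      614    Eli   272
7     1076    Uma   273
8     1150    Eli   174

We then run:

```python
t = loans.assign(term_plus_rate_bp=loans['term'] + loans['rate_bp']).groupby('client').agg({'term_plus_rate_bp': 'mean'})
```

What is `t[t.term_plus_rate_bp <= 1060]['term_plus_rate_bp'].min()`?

add column term_plus_rate_bp = loans['term'] + loans['rate_bp']:
   rate_bp client  term  term_plus_rate_bp
0      913    Vic   319               1232
1      126    Uma   295                421
2      290    Eli   333                623
3      894   Dana   196               1090
4     1150    Eli   257               1407
5      807    Vic     7                814
6      614    Eli   272                886
7     1076    Uma   273               1349
8     1150    Eli   174               1324
group by client, mean of term_plus_rate_bp:
        term_plus_rate_bp
client                   
Dana               1090.0
Eli                1060.0
Uma                 885.0
Vic                1023.0
filter rows where term_plus_rate_bp <= 1060:
        term_plus_rate_bp
client                   
Eli                1060.0
Uma                 885.0
Vic                1023.0
Hence 885.0.

885.0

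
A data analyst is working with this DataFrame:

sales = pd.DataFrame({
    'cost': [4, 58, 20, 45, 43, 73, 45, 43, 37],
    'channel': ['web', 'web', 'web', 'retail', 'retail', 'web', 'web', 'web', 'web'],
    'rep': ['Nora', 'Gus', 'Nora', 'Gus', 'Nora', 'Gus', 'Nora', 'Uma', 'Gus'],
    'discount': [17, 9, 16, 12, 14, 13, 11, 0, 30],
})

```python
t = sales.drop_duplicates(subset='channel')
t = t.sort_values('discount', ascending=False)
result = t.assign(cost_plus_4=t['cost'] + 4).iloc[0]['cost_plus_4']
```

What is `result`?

drop duplicate channel (keep=first):
   cost channel   rep  discount
0     4     web  Nora        17
3    45  retail   Gus        12
sort by discount descending:
   cost channel   rep  discount
0     4     web  Nora        17
3    45  retail   Gus        12
add column cost_plus_4 = t['cost'] + 4:
   cost channel   rep  discount  cost_plus_4
0     4     web  Nora        17            8
3    45  retail   Gus        12           49
Reading off the value at position 0, column 'cost_plus_4', we get 8.

8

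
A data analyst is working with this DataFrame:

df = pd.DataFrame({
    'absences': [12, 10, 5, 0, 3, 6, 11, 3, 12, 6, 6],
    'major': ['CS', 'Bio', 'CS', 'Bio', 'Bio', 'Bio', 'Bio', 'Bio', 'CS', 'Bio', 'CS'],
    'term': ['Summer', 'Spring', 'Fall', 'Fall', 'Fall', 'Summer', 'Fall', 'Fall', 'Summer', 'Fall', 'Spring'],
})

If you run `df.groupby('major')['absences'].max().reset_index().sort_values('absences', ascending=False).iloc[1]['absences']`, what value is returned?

group by major, max of absences:
major
Bio    11
CS     12
Name: absences, dtype: int64
reset_index():
  major  absences
0   Bio        11
1    CS        12
sort by absences descending:
  major  absences
1    CS        12
0   Bio        11
Reading off the value at position 1, column 'absences', we get 11.

11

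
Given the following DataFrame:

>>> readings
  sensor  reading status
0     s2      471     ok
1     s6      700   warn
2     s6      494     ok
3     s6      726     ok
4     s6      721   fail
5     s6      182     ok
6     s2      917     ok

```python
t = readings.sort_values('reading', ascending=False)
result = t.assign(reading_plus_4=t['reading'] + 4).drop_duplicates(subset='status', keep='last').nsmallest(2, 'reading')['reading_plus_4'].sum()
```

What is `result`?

sort by reading descending:
  sensor  reading status
6     s2      917     ok
3     s6      726     ok
4     s6      721   fail
1     s6      700   warn
2     s6      494     ok
0     s2      471     ok
5     s6      182     ok
add column reading_plus_4 = t['reading'] + 4:
  sensor  reading status  reading_plus_4
6     s2      917     ok             921
3     s6      726     ok             730
4     s6      721   fail             725
1     s6      700   warn             704
2     s6      494     ok             498
0     s2      471     ok             475
5     s6      182     ok             186
drop duplicate status (keep=last):
  sensor  reading status  reading_plus_4
4     s6      721   fail             725
1     s6      700   warn             704
5     s6      182     ok             186
take 2 rows with smallest reading:
  sensor  reading status  reading_plus_4
5     s6      182     ok             186
1     s6      700   warn             704
Hence 890.

890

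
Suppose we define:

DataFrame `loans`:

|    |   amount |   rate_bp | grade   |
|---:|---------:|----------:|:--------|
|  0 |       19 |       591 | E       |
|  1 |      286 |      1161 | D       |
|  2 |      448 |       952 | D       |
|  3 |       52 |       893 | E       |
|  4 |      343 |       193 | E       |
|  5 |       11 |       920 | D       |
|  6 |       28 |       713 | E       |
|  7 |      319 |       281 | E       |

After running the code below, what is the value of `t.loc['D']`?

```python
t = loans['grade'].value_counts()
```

value_counts of grade:
grade
E    5
D    3
Name: count, dtype: int64
So loc['D'] = 3.

3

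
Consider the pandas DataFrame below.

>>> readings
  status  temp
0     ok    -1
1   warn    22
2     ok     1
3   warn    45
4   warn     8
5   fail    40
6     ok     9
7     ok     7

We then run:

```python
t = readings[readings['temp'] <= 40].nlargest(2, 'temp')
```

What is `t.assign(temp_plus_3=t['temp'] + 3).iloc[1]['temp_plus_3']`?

25

filter rows where temp <= 40:
  status  temp
0     ok    -1
1   warn    22
2     ok     1
4   warn     8
5   fail    40
6     ok     9
7     ok     7
take 2 rows with largest temp:
  status  temp
5   fail    40
1   warn    22
add column temp_plus_3 = t['temp'] + 3:
  status  temp  temp_plus_3
5   fail    40           43
1   warn    22           25
Finally, value at position 1, column 'temp_plus_3' = 25.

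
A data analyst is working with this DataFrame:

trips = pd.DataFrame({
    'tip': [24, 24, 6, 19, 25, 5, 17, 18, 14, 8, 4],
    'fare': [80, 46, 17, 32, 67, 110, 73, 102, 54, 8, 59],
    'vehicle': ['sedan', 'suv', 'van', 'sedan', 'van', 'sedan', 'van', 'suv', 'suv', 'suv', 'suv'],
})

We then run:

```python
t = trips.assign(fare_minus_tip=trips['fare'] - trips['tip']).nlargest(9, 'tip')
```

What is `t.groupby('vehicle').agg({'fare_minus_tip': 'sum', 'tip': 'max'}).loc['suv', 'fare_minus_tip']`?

146

add column fare_minus_tip = trips['fare'] - trips['tip']:
    tip  fare vehicle  fare_minus_tip
0    24    80   sedan              56
1    24    46     suv              22
2     6    17     van              11
3    19    32   sedan              13
4    25    67     van              42
5     5   110   sedan             105
6    17    73     van              56
7    18   102     suv              84
8    14    54     suv              40
9     8     8     suv               0
10    4    59     suv              55
take 9 rows with largest tip:
   tip  fare vehicle  fare_minus_tip
4   25    67     van              42
0   24    80   sedan              56
1   24    46     suv              22
3   19    32   sedan              13
7   18   102     suv              84
6   17    73     van              56
8   14    54     suv              40
9    8     8     suv               0
2    6    17     van              11
group by vehicle: sum(fare_minus_tip), max(tip):
         fare_minus_tip  tip
vehicle                     
sedan                69   24
suv                 146   24
van                 109   25
value at row 'suv', column 'fare_minus_tip' → 146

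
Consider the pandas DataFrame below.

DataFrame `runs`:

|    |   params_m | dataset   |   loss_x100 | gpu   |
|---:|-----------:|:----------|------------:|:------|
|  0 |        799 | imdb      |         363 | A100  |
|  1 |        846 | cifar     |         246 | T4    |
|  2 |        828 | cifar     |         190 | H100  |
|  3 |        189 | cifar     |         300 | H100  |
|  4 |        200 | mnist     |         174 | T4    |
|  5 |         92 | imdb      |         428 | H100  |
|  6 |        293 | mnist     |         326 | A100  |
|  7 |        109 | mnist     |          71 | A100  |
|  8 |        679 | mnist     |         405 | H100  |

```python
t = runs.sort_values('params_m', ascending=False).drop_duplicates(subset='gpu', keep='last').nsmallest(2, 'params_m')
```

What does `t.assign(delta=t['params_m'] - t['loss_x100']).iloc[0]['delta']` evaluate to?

-336

sort by params_m descending:
   params_m dataset  loss_x100   gpu
1       846   cifar        246    T4
2       828   cifar        190  H100
0       799    imdb        363  A100
8       679   mnist        405  H100
6       293   mnist        326  A100
4       200   mnist        174    T4
3       189   cifar        300  H100
7       109   mnist         71  A100
5        92    imdb        428  H100
drop duplicate gpu (keep=last):
   params_m dataset  loss_x100   gpu
4       200   mnist        174    T4
7       109   mnist         71  A100
5        92    imdb        428  H100
take 2 rows with smallest params_m:
   params_m dataset  loss_x100   gpu
5        92    imdb        428  H100
7       109   mnist         71  A100
add column delta = t['params_m'] - t['loss_x100']:
   params_m dataset  loss_x100   gpu  delta
5        92    imdb        428  H100   -336
7       109   mnist         71  A100     38
Taking the value at position 0, column 'delta' gives -336.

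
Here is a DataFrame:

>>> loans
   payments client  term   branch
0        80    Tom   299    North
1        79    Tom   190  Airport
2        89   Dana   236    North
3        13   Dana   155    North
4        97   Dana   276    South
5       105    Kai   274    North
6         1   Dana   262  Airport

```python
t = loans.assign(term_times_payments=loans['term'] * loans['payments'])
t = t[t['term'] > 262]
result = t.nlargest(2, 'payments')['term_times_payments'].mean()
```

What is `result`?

27771.0

add column term_times_payments = loans['term'] * loans['payments']:
   payments client  term   branch  term_times_payments
0        80    Tom   299    North                23920
1        79    Tom   190  Airport                15010
2        89   Dana   236    North                21004
3        13   Dana   155    North                 2015
4        97   Dana   276    South                26772
5       105    Kai   274    North                28770
6         1   Dana   262  Airport                  262
filter rows where term > 262:
   payments client  term branch  term_times_payments
0        80    Tom   299  North                23920
4        97   Dana   276  South                26772
5       105    Kai   274  North                28770
take 2 rows with largest payments:
   payments client  term branch  term_times_payments
5       105    Kai   274  North                28770
4        97   Dana   276  South                26772
The mean of column 'term_times_payments' is 27771.0.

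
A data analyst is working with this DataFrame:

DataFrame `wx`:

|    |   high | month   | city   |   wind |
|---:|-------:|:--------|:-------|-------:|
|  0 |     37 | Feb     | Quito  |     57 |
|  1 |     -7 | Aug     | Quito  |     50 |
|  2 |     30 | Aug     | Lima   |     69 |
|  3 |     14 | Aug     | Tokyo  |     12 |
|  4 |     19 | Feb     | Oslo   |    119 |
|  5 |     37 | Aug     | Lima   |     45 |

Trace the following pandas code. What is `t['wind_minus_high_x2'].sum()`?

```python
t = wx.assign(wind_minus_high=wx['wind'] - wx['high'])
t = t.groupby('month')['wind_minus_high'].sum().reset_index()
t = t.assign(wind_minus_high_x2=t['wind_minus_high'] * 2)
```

444

add column wind_minus_high = wx['wind'] - wx['high']:
   high month   city  wind  wind_minus_high
0    37   Feb  Quito    57               20
1    -7   Aug  Quito    50               57
2    30   Aug   Lima    69               39
3    14   Aug  Tokyo    12               -2
4    19   Feb   Oslo   119              100
5    37   Aug   Lima    45                8
group by month, sum of wind_minus_high:
month
Aug    102
Feb    120
Name: wind_minus_high, dtype: int64
reset_index():
  month  wind_minus_high
0   Aug              102
1   Feb              120
add column wind_minus_high_x2 = t['wind_minus_high'] * 2:
  month  wind_minus_high  wind_minus_high_x2
0   Aug              102                 204
1   Feb              120                 240
Taking the sum of column 'wind_minus_high_x2' gives 444.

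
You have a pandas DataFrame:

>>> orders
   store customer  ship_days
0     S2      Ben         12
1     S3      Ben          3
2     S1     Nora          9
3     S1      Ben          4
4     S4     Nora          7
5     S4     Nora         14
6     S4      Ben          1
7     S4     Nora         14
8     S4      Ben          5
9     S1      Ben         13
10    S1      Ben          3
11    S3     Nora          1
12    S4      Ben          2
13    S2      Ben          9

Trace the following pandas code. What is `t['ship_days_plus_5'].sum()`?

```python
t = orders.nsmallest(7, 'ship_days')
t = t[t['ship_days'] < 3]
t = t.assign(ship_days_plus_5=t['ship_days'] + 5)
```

take 7 rows with smallest ship_days:
   store customer  ship_days
6     S4      Ben          1
11    S3     Nora          1
12    S4      Ben          2
1     S3      Ben          3
10    S1      Ben          3
3     S1      Ben          4
8     S4      Ben          5
filter rows where ship_days < 3:
   store customer  ship_days
6     S4      Ben          1
11    S3     Nora          1
12    S4      Ben          2
add column ship_days_plus_5 = t['ship_days'] + 5:
   store customer  ship_days  ship_days_plus_5
6     S4      Ben          1                 6
11    S3     Nora          1                 6
12    S4      Ben          2                 7
Then the sum of column 'ship_days_plus_5': 19

19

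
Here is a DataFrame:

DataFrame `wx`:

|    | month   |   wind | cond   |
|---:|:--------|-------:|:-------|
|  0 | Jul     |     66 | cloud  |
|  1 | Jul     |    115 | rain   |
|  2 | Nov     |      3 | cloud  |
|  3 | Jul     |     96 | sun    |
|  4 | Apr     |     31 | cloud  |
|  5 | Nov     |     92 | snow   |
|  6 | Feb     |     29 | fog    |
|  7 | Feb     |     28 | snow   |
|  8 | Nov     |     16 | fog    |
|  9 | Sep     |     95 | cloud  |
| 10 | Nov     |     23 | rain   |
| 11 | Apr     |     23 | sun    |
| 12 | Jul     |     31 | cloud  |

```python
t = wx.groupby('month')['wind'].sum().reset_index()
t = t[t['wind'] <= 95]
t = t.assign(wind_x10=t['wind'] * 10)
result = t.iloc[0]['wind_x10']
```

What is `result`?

540

group by month, sum of wind:
month
Apr     54
Feb     57
Jul    308
Nov    134
Sep     95
Name: wind, dtype: int64
reset_index():
  month  wind
0   Apr    54
1   Feb    57
2   Jul   308
3   Nov   134
4   Sep    95
filter rows where wind <= 95:
  month  wind
0   Apr    54
1   Feb    57
4   Sep    95
add column wind_x10 = t['wind'] * 10:
  month  wind  wind_x10
0   Apr    54       540
1   Feb    57       570
4   Sep    95       950
Hence 540.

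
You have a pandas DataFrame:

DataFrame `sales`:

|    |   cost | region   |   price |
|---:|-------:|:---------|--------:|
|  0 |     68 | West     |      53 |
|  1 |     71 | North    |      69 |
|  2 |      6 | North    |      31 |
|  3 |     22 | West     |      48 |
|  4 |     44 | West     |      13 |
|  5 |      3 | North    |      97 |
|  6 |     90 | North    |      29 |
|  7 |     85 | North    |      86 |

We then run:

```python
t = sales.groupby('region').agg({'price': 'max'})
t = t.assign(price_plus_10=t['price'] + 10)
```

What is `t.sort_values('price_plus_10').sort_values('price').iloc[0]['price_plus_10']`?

group by region, max of price:
        price
region       
North      97
West       53
add column price_plus_10 = t['price'] + 10:
        price  price_plus_10
region                      
North      97            107
West       53             63
sort by price_plus_10:
        price  price_plus_10
region                      
West       53             63
North      97            107
sort by price:
        price  price_plus_10
region                      
West       53             63
North      97            107
Taking the value at position 0, column 'price_plus_10' gives 63.

63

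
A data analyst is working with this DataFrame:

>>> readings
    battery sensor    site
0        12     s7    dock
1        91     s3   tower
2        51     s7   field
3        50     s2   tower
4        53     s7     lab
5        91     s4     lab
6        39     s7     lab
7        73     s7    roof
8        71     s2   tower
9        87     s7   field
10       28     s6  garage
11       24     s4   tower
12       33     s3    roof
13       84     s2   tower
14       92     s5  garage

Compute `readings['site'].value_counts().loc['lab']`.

3

value_counts of site:
site
tower     5
lab       3
field     2
roof      2
garage    2
dock      1
Name: count, dtype: int64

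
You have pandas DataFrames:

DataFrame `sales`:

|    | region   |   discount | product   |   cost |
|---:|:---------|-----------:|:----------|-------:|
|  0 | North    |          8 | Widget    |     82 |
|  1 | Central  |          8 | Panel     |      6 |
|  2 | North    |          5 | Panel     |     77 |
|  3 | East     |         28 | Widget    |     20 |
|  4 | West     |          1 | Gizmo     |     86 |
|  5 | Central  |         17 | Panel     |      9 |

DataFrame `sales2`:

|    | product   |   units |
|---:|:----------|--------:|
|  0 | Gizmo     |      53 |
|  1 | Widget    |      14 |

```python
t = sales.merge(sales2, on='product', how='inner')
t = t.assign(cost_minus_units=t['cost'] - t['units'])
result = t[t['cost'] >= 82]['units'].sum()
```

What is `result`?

67

merge on 'product' (how='inner') → 3 rows:
  region  discount product  cost  units
0  North         8  Widget    82     14
1   East        28  Widget    20     14
2   West         1   Gizmo    86     53
add column cost_minus_units = t['cost'] - t['units']:
  region  discount product  cost  units  cost_minus_units
0  North         8  Widget    82     14                68
1   East        28  Widget    20     14                 6
2   West         1   Gizmo    86     53                33
filter rows where cost >= 82:
  region  discount product  cost  units  cost_minus_units
0  North         8  Widget    82     14                68
2   West         1   Gizmo    86     53                33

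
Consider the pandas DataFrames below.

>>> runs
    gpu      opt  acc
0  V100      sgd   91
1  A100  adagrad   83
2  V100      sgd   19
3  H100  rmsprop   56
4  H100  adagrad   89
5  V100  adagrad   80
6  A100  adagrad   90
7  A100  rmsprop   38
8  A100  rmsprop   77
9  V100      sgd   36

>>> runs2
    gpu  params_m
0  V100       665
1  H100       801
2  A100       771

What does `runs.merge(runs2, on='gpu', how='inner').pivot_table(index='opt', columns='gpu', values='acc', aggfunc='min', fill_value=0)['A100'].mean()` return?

merge on 'gpu' (how='inner') → 10 rows:
    gpu      opt  acc  params_m
0  V100      sgd   91       665
1  A100  adagrad   83       771
2  V100      sgd   19       665
3  H100  rmsprop   56       801
4  H100  adagrad   89       801
5  V100  adagrad   80       665
6  A100  adagrad   90       771
7  A100  rmsprop   38       771
8  A100  rmsprop   77       771
9  V100      sgd   36       665
pivot: rows=opt, cols=gpu, min(acc):
gpu      A100  H100  V100
opt                      
adagrad    83    89    80
rmsprop    38    56     0
sgd         0     0    19

40.3333333333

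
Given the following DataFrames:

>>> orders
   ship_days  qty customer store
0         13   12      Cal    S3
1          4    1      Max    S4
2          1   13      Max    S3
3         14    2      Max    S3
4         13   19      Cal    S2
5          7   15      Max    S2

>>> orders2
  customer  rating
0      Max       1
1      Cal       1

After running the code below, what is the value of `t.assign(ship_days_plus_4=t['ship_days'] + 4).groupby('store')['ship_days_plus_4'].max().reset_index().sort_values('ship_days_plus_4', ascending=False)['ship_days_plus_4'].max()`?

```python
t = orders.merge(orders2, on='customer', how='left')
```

18

merge on 'customer' (how='left') → 6 rows:
   ship_days  qty customer store  rating
0         13   12      Cal    S3       1
1          4    1      Max    S4       1
2          1   13      Max    S3       1
3         14    2      Max    S3       1
4         13   19      Cal    S2       1
5          7   15      Max    S2       1
add column ship_days_plus_4 = t['ship_days'] + 4:
   ship_days  qty customer store  rating  ship_days_plus_4
0         13   12      Cal    S3       1                17
1          4    1      Max    S4       1                 8
2          1   13      Max    S3       1                 5
3         14    2      Max    S3       1                18
4         13   19      Cal    S2       1                17
5          7   15      Max    S2       1                11
group by store, max of ship_days_plus_4:
store
S2    17
S3    18
S4     8
Name: ship_days_plus_4, dtype: int64
reset_index():
  store  ship_days_plus_4
0    S2                17
1    S3                18
2    S4                 8
sort by ship_days_plus_4 descending:
  store  ship_days_plus_4
1    S3                18
0    S2                17
2    S4                 8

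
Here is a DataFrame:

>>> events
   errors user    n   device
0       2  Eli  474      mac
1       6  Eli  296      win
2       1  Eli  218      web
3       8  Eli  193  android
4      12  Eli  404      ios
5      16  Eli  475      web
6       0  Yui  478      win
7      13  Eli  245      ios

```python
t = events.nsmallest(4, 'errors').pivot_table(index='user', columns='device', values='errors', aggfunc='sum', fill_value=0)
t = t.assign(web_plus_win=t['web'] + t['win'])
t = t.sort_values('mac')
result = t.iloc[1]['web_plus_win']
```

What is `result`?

take 4 rows with smallest errors:
   errors user    n device
6       0  Yui  478    win
2       1  Eli  218    web
0       2  Eli  474    mac
1       6  Eli  296    win
pivot: rows=user, cols=device, sum(errors):
device  mac  web  win
user                 
Eli       2    1    6
Yui       0    0    0
add column web_plus_win = t['web'] + t['win']:
device  mac  web  win  web_plus_win
user                               
Eli       2    1    6             7
Yui       0    0    0             0
sort by mac:
device  mac  web  win  web_plus_win
user                               
Yui       0    0    0             0
Eli       2    1    6             7
Hence 7.

7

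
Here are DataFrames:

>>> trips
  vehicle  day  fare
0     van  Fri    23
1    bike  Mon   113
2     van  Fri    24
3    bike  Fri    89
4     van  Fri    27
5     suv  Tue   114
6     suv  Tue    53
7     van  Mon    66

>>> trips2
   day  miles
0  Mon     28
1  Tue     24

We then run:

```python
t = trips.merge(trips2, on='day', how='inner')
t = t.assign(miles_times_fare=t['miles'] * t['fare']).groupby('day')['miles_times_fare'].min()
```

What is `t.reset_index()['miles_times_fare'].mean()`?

1560.0

merge on 'day' (how='inner') → 4 rows:
  vehicle  day  fare  miles
0    bike  Mon   113     28
1     suv  Tue   114     24
2     suv  Tue    53     24
3     van  Mon    66     28
add column miles_times_fare = t['miles'] * t['fare']:
  vehicle  day  fare  miles  miles_times_fare
0    bike  Mon   113     28              3164
1     suv  Tue   114     24              2736
2     suv  Tue    53     24              1272
3     van  Mon    66     28              1848
group by day, min of miles_times_fare:
day
Mon    1848
Tue    1272
Name: miles_times_fare, dtype: int64
reset_index():
   day  miles_times_fare
0  Mon              1848
1  Tue              1272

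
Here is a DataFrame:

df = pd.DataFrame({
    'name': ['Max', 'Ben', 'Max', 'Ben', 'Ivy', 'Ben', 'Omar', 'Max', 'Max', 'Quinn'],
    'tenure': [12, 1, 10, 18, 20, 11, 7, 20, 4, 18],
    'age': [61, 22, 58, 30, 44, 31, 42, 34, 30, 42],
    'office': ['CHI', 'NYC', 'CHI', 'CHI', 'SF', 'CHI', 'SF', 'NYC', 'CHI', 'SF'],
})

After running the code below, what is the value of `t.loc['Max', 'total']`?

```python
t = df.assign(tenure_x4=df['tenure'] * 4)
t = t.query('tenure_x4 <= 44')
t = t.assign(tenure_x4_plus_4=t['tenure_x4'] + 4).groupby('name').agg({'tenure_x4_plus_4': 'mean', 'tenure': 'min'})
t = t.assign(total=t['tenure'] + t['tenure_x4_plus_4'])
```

add column tenure_x4 = df['tenure'] * 4:
    name  tenure  age office  tenure_x4
0    Max      12   61    CHI         48
1    Ben       1   22    NYC          4
2    Max      10   58    CHI         40
3    Ben      18   30    CHI         72
4    Ivy      20   44     SF         80
5    Ben      11   31    CHI         44
6   Omar       7   42     SF         28
7    Max      20   34    NYC         80
8    Max       4   30    CHI         16
9  Quinn      18   42     SF         72
filter rows where tenure_x4 <= 44:
   name  tenure  age office  tenure_x4
1   Ben       1   22    NYC          4
2   Max      10   58    CHI         40
5   Ben      11   31    CHI         44
6  Omar       7   42     SF         28
8   Max       4   30    CHI         16
add column tenure_x4_plus_4 = t['tenure_x4'] + 4:
   name  tenure  age office  tenure_x4  tenure_x4_plus_4
1   Ben       1   22    NYC          4                 8
2   Max      10   58    CHI         40                44
5   Ben      11   31    CHI         44                48
6  Omar       7   42     SF         28                32
8   Max       4   30    CHI         16                20
group by name: mean(tenure_x4_plus_4), min(tenure):
      tenure_x4_plus_4  tenure
name                          
Ben               28.0       1
Max               32.0       4
Omar              32.0       7
add column total = t['tenure'] + t['tenure_x4_plus_4']:
      tenure_x4_plus_4  tenure  total
name                                 
Ben               28.0       1   29.0
Max               32.0       4   36.0
Omar              32.0       7   39.0
Finally, value at row 'Max', column 'total' = 36.0.

36.0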